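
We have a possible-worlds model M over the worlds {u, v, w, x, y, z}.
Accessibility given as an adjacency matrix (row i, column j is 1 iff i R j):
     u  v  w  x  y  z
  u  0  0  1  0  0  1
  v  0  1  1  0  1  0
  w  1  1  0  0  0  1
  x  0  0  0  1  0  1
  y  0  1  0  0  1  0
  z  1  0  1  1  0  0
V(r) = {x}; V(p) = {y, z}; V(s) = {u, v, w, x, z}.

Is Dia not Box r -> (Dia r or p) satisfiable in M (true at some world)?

Yes

Let φ = Dia not Box r -> (Dia r or p). Evaluate φ at each world:
  u (successors {w, z}): φ is false.
  v (successors {v, w, y}): φ is false.
  w (successors {u, v, z}): φ is false.
  x (successors {x, z}): φ is true.
  y (successors {v, y}): φ is true.
  z (successors {u, w, x}): φ is true.
Detail at x (witness):
  At x: Dia not Box r is true, Dia r or p is true, so Dia not Box r -> (Dia r or p) is true.
    At x: Dia not Box r requires not Box r at some successor in {x, z}.
      not Box r holds at x, so Dia not Box r is true at x.
    At x: Dia r is true, p is false, so Dia r or p is true.
      At x: Dia r requires r at some successor in {x, z}.
        r holds at x, so Dia r is true at x.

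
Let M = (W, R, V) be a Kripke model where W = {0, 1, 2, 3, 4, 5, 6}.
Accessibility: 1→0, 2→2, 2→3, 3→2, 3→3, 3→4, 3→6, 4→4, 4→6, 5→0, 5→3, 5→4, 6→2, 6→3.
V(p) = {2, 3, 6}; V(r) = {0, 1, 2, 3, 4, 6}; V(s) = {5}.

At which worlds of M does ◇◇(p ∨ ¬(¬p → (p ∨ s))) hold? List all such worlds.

Recall that ◇ψ holds at a world iff ψ holds at some accessible world.
Let φ = ◇◇(p ∨ ¬(¬p → (p ∨ s))). Evaluate φ at each world:
  0 (successors ∅): φ is false.
  1 (successors {0}): φ is false.
  2 (successors {2, 3}): φ is true.
  3 (successors {2, 3, 4, 6}): φ is true.
  4 (successors {4, 6}): φ is true.
  5 (successors {0, 3, 4}): φ is true.
  6 (successors {2, 3}): φ is true.
For instance, at 5:
  At 5: ◇◇(p ∨ ¬(¬p → (p ∨ s))) requires ◇(p ∨ ¬(¬p → (p ∨ s))) at some successor in {0, 3, 4}.
    ◇(p ∨ ¬(¬p → (p ∨ s))) holds at 3, so ◇◇(p ∨ ¬(¬p → (p ∨ s))) is true at 5.
      At 3: ◇(p ∨ ¬(¬p → (p ∨ s))) requires p ∨ ¬(¬p → (p ∨ s)) at some successor in {2, 3, 4, 6}.
        p ∨ ¬(¬p → (p ∨ s)) holds at 2, so ◇(p ∨ ¬(¬p → (p ∨ s))) is true at 3.
Satisfying worlds: {2, 3, 4, 5, 6}

2, 3, 4, 5, 6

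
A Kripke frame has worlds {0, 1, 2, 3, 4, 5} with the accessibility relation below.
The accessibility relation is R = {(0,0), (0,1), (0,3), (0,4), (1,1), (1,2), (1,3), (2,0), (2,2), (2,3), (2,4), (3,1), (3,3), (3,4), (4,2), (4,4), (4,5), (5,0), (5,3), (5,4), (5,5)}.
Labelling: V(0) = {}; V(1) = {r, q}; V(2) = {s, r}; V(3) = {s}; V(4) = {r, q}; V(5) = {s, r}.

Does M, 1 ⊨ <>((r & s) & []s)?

Recall that []ψ holds at a world iff ψ holds at every accessible world, and <>ψ holds iff ψ holds at some accessible world.
At 1: <>((r & s) & []s) requires (r & s) & []s at some successor in {1, 2, 3}.
  At 1: (r & s) & []s is false.
  At 2: (r & s) & []s is false.
  At 3: (r & s) & []s is false.
So <>((r & s) & []s) is false at 1.

No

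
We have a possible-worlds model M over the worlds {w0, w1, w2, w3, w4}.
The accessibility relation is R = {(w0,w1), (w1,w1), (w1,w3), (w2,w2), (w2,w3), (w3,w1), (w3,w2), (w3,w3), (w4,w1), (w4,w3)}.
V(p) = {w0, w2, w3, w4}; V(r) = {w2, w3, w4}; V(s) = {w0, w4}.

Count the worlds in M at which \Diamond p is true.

4

Let φ = \Diamond p. Evaluate φ at each world:
  w0 (successors {w1}): φ is false.
  w1 (successors {w1, w3}): φ is true.
  w2 (successors {w2, w3}): φ is true.
  w3 (successors {w1, w2, w3}): φ is true.
  w4 (successors {w1, w3}): φ is true.
For instance, at w0:
  At w0: \Diamond p requires p at some successor in {w1}.
    At w1: p is false.
  So \Diamond p is false at w0.
Satisfying worlds: {w1, w2, w3, w4}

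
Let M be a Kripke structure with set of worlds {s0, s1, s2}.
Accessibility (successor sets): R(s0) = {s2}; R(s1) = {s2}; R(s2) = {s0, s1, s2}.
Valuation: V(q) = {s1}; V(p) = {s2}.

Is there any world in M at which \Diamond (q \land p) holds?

No

Let φ = \Diamond (q \land p). Evaluate φ at each world:
  s0 (successors {s2}): φ is false.
  s1 (successors {s2}): φ is false.
  s2 (successors {s0, s1, s2}): φ is false.
For instance, at s1:
  At s1: \Diamond (q \land p) requires q \land p at some successor in {s2}.
    At s2: q \land p is false.
  So \Diamond (q \land p) is false at s1.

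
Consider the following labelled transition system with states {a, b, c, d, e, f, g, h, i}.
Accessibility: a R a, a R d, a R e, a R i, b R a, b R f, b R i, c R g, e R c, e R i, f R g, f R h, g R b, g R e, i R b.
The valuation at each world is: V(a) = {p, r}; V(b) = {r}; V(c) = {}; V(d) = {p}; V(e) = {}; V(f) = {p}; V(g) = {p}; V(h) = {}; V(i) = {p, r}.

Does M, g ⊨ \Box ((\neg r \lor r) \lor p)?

Yes

At g: \Box ((\neg r \lor r) \lor p) requires (\neg r \lor r) \lor p at every successor {b, e}.
  At b: (\neg r \lor r) \lor p is true.
  At e: (\neg r \lor r) \lor p is true.
So \Box ((\neg r \lor r) \lor p) is true at g.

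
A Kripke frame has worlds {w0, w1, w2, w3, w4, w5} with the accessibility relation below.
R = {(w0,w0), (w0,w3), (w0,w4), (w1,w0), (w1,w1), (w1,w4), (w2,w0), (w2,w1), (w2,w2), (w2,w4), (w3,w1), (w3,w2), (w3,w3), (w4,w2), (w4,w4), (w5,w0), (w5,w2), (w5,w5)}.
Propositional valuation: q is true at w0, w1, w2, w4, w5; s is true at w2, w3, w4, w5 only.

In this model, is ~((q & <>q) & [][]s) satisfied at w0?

At w0: (q & <>q) & [][]s is false, so ~((q & <>q) & [][]s) is true.
  At w0: q & <>q is true, [][]s is false, so (q & <>q) & [][]s is false.
    At w0: q is true, <>q is true, so q & <>q is true.
      At w0: <>q requires q at some successor in {w0, w3, w4}.
        q holds at w0, so <>q is true at w0.
    At w0: [][]s requires []s at every successor {w0, w3, w4}.
      []s fails at w0, so [][]s is false at w0.

Yes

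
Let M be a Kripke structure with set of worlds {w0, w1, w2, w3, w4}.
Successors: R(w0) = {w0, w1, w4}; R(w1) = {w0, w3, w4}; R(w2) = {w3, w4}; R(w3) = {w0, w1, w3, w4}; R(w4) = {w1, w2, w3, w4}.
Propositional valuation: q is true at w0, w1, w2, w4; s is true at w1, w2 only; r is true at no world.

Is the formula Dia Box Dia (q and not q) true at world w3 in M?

No

At w3: Dia Box Dia (q and not q) requires Box Dia (q and not q) at some successor in {w0, w1, w3, w4}.
  At w0: Box Dia (q and not q) is false.
  At w1: Box Dia (q and not q) is false.
  At w3: Box Dia (q and not q) is false.
  At w4: Box Dia (q and not q) is false.
So Dia Box Dia (q and not q) is false at w3.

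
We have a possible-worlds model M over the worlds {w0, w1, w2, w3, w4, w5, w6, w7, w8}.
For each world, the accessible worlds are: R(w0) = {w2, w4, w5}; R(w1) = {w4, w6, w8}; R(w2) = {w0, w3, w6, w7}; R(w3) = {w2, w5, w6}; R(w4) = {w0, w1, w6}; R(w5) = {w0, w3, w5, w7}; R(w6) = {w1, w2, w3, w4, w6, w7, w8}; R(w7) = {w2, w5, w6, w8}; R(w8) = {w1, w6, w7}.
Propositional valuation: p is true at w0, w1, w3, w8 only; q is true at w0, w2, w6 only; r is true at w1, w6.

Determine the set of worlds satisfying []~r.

w0, w5

Let φ = []~r. Evaluate φ at each world:
  w0 (successors {w2, w4, w5}): φ is true.
  w1 (successors {w4, w6, w8}): φ is false.
  w2 (successors {w0, w3, w6, w7}): φ is false.
  w3 (successors {w2, w5, w6}): φ is false.
  w4 (successors {w0, w1, w6}): φ is false.
  w5 (successors {w0, w3, w5, w7}): φ is true.
  w6 (successors {w1, w2, w3, w4, w6, w7, w8}): φ is false.
  w7 (successors {w2, w5, w6, w8}): φ is false.
  w8 (successors {w1, w6, w7}): φ is false.
For instance, at w5:
  At w5: []~r requires ~r at every successor {w0, w3, w5, w7}.
    At w0: ~r is true.
    At w3: ~r is true.
    At w5: ~r is true.
    At w7: ~r is true.
  So []~r is true at w5.
Satisfying worlds: {w0, w5}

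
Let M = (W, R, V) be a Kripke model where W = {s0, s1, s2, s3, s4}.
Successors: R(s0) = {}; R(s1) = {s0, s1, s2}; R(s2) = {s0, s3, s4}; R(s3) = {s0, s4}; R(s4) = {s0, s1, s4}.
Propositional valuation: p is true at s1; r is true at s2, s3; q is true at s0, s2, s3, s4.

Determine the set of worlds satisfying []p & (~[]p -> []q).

Let φ = []p & (~[]p -> []q). Evaluate φ at each world:
  s0 (successors ∅): φ is true.
  s1 (successors {s0, s1, s2}): φ is false.
  s2 (successors {s0, s3, s4}): φ is false.
  s3 (successors {s0, s4}): φ is false.
  s4 (successors {s0, s1, s4}): φ is false.
For instance, at s3:
  At s3: []p is false, ~[]p -> []q is true, so []p & (~[]p -> []q) is false.
    At s3: []p requires p at every successor {s0, s4}.
      p fails at s0, so []p is false at s3.
    At s3: ~[]p is true, []q is true, so ~[]p -> []q is true.
      At s3: []p is false, so ~[]p is true.
      At s3: []q requires q at every successor {s0, s4}.
        At s0: q is true.
        At s4: q is true.
      So []q is true at s3.
Satisfying worlds: {s0}

s0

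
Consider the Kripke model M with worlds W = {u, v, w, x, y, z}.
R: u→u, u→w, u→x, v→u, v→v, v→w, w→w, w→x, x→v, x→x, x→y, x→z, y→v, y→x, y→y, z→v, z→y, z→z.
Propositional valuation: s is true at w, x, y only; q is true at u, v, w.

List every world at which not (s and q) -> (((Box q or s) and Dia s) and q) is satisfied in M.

Let φ = not (s and q) -> (((Box q or s) and Dia s) and q). Evaluate φ at each world:
  u (successors {u, w, x}): φ is false.
  v (successors {u, v, w}): φ is true.
  w (successors {w, x}): φ is true.
  x (successors {v, x, y, z}): φ is false.
  y (successors {v, x, y}): φ is false.
  z (successors {v, y, z}): φ is false.
For instance, at x:
  At x: not (s and q) is true, ((Box q or s) and Dia s) and q is false, so not (s and q) -> (((Box q or s) and Dia s) and q) is false.
    At x: (Box q or s) and Dia s is true, q is false, so ((Box q or s) and Dia s) and q is false.
      At x: Box q or s is true, Dia s is true, so (Box q or s) and Dia s is true.
Satisfying worlds: {v, w}

v, w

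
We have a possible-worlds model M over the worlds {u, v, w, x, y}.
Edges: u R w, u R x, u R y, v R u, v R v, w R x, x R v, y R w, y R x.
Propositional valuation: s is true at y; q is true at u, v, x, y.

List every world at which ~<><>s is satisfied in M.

Recall that <>ψ holds at a world iff ψ holds at some accessible world.
Let φ = ~<><>s. Evaluate φ at each world:
  u (successors {w, x, y}): φ is true.
  v (successors {u, v}): φ is false.
  w (successors {x}): φ is true.
  x (successors {v}): φ is true.
  y (successors {w, x}): φ is true.
For instance, at u:
  At u: <><>s is false, so ~<><>s is true.
    At u: <><>s requires <>s at some successor in {w, x, y}.
      At w: <>s is false.
      At x: <>s is false.
      At y: <>s is false.
    So <><>s is false at u.
Satisfying worlds: {u, w, x, y}

u, w, x, y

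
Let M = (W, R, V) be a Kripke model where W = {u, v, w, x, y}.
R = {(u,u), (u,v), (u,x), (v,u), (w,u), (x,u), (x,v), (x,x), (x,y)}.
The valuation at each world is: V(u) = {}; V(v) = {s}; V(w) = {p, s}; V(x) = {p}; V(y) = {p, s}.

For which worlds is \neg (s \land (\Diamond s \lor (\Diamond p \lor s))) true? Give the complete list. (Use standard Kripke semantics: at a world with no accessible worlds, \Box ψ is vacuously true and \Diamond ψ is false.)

Let φ = \neg (s \land (\Diamond s \lor (\Diamond p \lor s))). Evaluate φ at each world:
  u (successors {u, v, x}): φ is true.
  v (successors {u}): φ is false.
  w (successors {u}): φ is false.
  x (successors {u, v, x, y}): φ is true.
  y (successors ∅): φ is false.
For instance, at w:
  At w: s \land (\Diamond s \lor (\Diamond p \lor s)) is true, so \neg (s \land (\Diamond s \lor (\Diamond p \lor s))) is false.
    At w: s is true, \Diamond s \lor (\Diamond p \lor s) is true, so s \land (\Diamond s \lor (\Diamond p \lor s)) is true.
      At w: \Diamond s is false, \Diamond p \lor s is true, so \Diamond s \lor (\Diamond p \lor s) is true.
Satisfying worlds: {u, x}

u, x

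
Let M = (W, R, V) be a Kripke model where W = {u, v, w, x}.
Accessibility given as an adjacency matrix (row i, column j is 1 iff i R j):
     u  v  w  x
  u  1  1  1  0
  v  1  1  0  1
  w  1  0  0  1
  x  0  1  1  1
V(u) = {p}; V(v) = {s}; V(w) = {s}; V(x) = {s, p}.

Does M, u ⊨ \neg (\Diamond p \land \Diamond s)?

At u: \Diamond p \land \Diamond s is true, so \neg (\Diamond p \land \Diamond s) is false.
  At u: \Diamond p is true, \Diamond s is true, so \Diamond p \land \Diamond s is true.
    At u: \Diamond p requires p at some successor in {u, v, w}.
      p holds at u, so \Diamond p is true at u.
    At u: \Diamond s requires s at some successor in {u, v, w}.
      s holds at v, so \Diamond s is true at u.

No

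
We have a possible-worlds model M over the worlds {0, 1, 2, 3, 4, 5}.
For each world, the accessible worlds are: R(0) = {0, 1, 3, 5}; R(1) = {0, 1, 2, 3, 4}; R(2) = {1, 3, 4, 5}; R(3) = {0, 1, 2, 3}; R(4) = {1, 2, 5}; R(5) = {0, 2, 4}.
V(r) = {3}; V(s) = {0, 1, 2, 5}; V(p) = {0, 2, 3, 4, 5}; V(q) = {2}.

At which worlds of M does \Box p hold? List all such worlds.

Recall that \Box ψ holds at a world iff ψ holds at every accessible world, and \Diamond ψ holds iff ψ holds at some accessible world.
Let φ = \Box p. Evaluate φ at each world:
  0 (successors {0, 1, 3, 5}): φ is false.
  1 (successors {0, 1, 2, 3, 4}): φ is false.
  2 (successors {1, 3, 4, 5}): φ is false.
  3 (successors {0, 1, 2, 3}): φ is false.
  4 (successors {1, 2, 5}): φ is false.
  5 (successors {0, 2, 4}): φ is true.
For instance, at 0:
  At 0: \Box p requires p at every successor {0, 1, 3, 5}.
    p fails at 1, so \Box p is false at 0.
Satisfying worlds: {5}

5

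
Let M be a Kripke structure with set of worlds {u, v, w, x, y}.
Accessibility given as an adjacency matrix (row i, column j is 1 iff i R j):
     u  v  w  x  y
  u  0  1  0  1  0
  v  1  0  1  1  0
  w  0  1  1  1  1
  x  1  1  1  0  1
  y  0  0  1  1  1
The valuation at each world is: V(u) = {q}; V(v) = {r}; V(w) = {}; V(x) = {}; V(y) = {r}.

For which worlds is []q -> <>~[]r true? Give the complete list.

u, v, w, x, y

Recall that []ψ holds at a world iff ψ holds at every accessible world, and <>ψ holds iff ψ holds at some accessible world.
Let φ = []q -> <>~[]r. Evaluate φ at each world:
  u (successors {v, x}): φ is true.
  v (successors {u, w, x}): φ is true.
  w (successors {v, w, x, y}): φ is true.
  x (successors {u, v, w, y}): φ is true.
  y (successors {w, x, y}): φ is true.
For instance, at y:
  At y: []q is false, <>~[]r is true, so []q -> <>~[]r is true.
    At y: []q requires q at every successor {w, x, y}.
      q fails at w, so []q is false at y.
    At y: <>~[]r requires ~[]r at some successor in {w, x, y}.
      ~[]r holds at w, so <>~[]r is true at y.
Satisfying worlds: {u, v, w, x, y}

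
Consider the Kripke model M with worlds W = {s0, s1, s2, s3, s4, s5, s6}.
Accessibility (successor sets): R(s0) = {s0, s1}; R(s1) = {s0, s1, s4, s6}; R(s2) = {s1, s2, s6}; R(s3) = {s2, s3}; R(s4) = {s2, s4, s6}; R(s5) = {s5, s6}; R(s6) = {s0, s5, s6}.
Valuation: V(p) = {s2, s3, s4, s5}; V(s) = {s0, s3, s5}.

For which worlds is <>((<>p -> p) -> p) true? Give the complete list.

s0, s1, s2, s3, s4, s5, s6

Recall that <>ψ holds at a world iff ψ holds at some accessible world.
Let φ = <>((<>p -> p) -> p). Evaluate φ at each world:
  s0 (successors {s0, s1}): φ is true.
  s1 (successors {s0, s1, s4, s6}): φ is true.
  s2 (successors {s1, s2, s6}): φ is true.
  s3 (successors {s2, s3}): φ is true.
  s4 (successors {s2, s4, s6}): φ is true.
  s5 (successors {s5, s6}): φ is true.
  s6 (successors {s0, s5, s6}): φ is true.
For instance, at s5:
  At s5: <>((<>p -> p) -> p) requires (<>p -> p) -> p at some successor in {s5, s6}.
    (<>p -> p) -> p holds at s5, so <>((<>p -> p) -> p) is true at s5.
      At s5: <>p -> p is true, p is true, so (<>p -> p) -> p is true.
Satisfying worlds: {s0, s1, s2, s3, s4, s5, s6}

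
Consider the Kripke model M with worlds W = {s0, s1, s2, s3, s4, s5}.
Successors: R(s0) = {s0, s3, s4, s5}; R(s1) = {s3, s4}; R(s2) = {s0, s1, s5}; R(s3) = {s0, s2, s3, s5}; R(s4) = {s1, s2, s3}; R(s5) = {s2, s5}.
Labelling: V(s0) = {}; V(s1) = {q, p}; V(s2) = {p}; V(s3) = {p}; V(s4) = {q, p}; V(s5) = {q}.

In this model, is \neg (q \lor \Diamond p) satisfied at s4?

No

At s4: q \lor \Diamond p is true, so \neg (q \lor \Diamond p) is false.
  At s4: q is true, \Diamond p is true, so q \lor \Diamond p is true.
    At s4: \Diamond p requires p at some successor in {s1, s2, s3}.
      p holds at s1, so \Diamond p is true at s4.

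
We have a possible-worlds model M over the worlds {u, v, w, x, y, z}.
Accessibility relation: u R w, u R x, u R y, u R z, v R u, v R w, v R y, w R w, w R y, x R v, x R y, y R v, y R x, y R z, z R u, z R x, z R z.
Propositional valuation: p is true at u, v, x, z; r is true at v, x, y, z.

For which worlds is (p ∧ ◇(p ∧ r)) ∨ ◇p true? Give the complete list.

Let φ = (p ∧ ◇(p ∧ r)) ∨ ◇p. Evaluate φ at each world:
  u (successors {w, x, y, z}): φ is true.
  v (successors {u, w, y}): φ is true.
  w (successors {w, y}): φ is false.
  x (successors {v, y}): φ is true.
  y (successors {v, x, z}): φ is true.
  z (successors {u, x, z}): φ is true.
For instance, at x:
  At x: p ∧ ◇(p ∧ r) is true, ◇p is true, so (p ∧ ◇(p ∧ r)) ∨ ◇p is true.
    At x: p is true, ◇(p ∧ r) is true, so p ∧ ◇(p ∧ r) is true.
      At x: ◇(p ∧ r) requires p ∧ r at some successor in {v, y}.
        p ∧ r holds at v, so ◇(p ∧ r) is true at x.
    At x: ◇p requires p at some successor in {v, y}.
      p holds at v, so ◇p is true at x.
Satisfying worlds: {u, v, x, y, z}

u, v, x, y, z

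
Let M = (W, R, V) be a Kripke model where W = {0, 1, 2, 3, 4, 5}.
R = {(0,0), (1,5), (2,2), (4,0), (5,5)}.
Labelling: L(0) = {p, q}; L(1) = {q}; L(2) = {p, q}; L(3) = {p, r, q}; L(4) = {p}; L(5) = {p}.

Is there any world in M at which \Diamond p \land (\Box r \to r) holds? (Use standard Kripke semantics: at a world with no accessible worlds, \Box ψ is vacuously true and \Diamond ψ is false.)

Let φ = \Diamond p \land (\Box r \to r). Evaluate φ at each world:
  0 (successors {0}): φ is true.
  1 (successors {5}): φ is true.
  2 (successors {2}): φ is true.
  3 (successors ∅): φ is false.
  4 (successors {0}): φ is true.
  5 (successors {5}): φ is true.
Detail at 0 (witness):
  At 0: \Diamond p is true, \Box r \to r is true, so \Diamond p \land (\Box r \to r) is true.
    At 0: \Diamond p requires p at some successor in {0}.
      p holds at 0, so \Diamond p is true at 0.
    At 0: \Box r is false, r is false, so \Box r \to r is true.
      At 0: \Box r requires r at every successor {0}.
        r fails at 0, so \Box r is false at 0.

Yes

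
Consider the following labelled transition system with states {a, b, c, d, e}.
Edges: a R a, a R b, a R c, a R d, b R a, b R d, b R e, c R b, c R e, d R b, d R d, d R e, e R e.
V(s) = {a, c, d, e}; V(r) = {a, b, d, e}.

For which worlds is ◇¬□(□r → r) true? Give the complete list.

Recall that □ψ holds at a world iff ψ holds at every accessible world, and ◇ψ holds iff ψ holds at some accessible world.
Let φ = ◇¬□(□r → r). Evaluate φ at each world:
  a (successors {a, b, c, d}): φ is true.
  b (successors {a, d, e}): φ is true.
  c (successors {b, e}): φ is false.
  d (successors {b, d, e}): φ is false.
  e (successors {e}): φ is false.
For instance, at e:
  At e: ◇¬□(□r → r) requires ¬□(□r → r) at some successor in {e}.
    At e: ¬□(□r → r) is false.
  So ◇¬□(□r → r) is false at e.
Satisfying worlds: {a, b}

a, b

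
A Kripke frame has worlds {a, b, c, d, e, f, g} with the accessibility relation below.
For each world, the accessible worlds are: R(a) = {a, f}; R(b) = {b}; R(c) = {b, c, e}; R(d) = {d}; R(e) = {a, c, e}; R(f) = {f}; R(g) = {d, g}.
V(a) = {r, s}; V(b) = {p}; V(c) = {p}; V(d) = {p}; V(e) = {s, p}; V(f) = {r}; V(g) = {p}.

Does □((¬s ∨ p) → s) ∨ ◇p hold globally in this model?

No

Let φ = □((¬s ∨ p) → s) ∨ ◇p. Evaluate φ at each world:
  a (successors {a, f}): φ is false.
  b (successors {b}): φ is true.
  c (successors {b, c, e}): φ is true.
  d (successors {d}): φ is true.
  e (successors {a, c, e}): φ is true.
  f (successors {f}): φ is false.
  g (successors {d, g}): φ is true.
Detail at a (counterexample):
  At a: □((¬s ∨ p) → s) is false, ◇p is false, so □((¬s ∨ p) → s) ∨ ◇p is false.
    At a: □((¬s ∨ p) → s) requires (¬s ∨ p) → s at every successor {a, f}.
      (¬s ∨ p) → s fails at f, so □((¬s ∨ p) → s) is false at a.
    At a: ◇p requires p at some successor in {a, f}.
      At a: p is false.
      At f: p is false.
    So ◇p is false at a.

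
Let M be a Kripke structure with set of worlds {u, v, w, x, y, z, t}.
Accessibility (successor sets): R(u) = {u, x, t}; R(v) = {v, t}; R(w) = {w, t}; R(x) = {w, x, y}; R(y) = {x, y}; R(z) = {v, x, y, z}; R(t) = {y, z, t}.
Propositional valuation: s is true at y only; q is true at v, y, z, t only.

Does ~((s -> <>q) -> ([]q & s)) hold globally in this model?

Let φ = ~((s -> <>q) -> ([]q & s)). Evaluate φ at each world:
  u (successors {u, x, t}): φ is true.
  v (successors {v, t}): φ is true.
  w (successors {w, t}): φ is true.
  x (successors {w, x, y}): φ is true.
  y (successors {x, y}): φ is true.
  z (successors {v, x, y, z}): φ is true.
  t (successors {y, z, t}): φ is true.
For instance, at v:
  At v: (s -> <>q) -> ([]q & s) is false, so ~((s -> <>q) -> ([]q & s)) is true.
    At v: s -> <>q is true, []q & s is false, so (s -> <>q) -> ([]q & s) is false.
      At v: s is false, <>q is true, so s -> <>q is true.
      At v: []q is true, s is false, so []q & s is false.

Yes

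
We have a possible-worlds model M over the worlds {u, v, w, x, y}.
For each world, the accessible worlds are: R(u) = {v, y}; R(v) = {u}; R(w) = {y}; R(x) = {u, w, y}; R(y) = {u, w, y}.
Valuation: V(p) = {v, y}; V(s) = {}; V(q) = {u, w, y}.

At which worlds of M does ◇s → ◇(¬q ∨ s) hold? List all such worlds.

Recall that ◇ψ holds at a world iff ψ holds at some accessible world.
Let φ = ◇s → ◇(¬q ∨ s). Evaluate φ at each world:
  u (successors {v, y}): φ is true.
  v (successors {u}): φ is true.
  w (successors {y}): φ is true.
  x (successors {u, w, y}): φ is true.
  y (successors {u, w, y}): φ is true.
For instance, at x:
  At x: ◇s is false, ◇(¬q ∨ s) is false, so ◇s → ◇(¬q ∨ s) is true.
    At x: ◇s requires s at some successor in {u, w, y}.
      At u: s is false.
      At w: s is false.
      At y: s is false.
    So ◇s is false at x.
    At x: ◇(¬q ∨ s) requires ¬q ∨ s at some successor in {u, w, y}.
      At u: ¬q ∨ s is false.
      At w: ¬q ∨ s is false.
      At y: ¬q ∨ s is false.
    So ◇(¬q ∨ s) is false at x.
Satisfying worlds: {u, v, w, x, y}

u, v, w, x, y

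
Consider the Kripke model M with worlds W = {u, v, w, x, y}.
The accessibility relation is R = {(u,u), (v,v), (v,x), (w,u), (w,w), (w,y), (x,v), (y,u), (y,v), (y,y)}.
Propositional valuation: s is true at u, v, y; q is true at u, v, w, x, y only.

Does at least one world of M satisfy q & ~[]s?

Yes

Recall that []ψ holds at a world iff ψ holds at every accessible world, and <>ψ holds iff ψ holds at some accessible world.
Let φ = q & ~[]s. Evaluate φ at each world:
  u (successors {u}): φ is false.
  v (successors {v, x}): φ is true.
  w (successors {u, w, y}): φ is true.
  x (successors {v}): φ is false.
  y (successors {u, v, y}): φ is false.
Detail at v (witness):
  At v: q is true, ~[]s is true, so q & ~[]s is true.
    At v: []s is false, so ~[]s is true.
      At v: []s requires s at every successor {v, x}.
        s fails at x, so []s is false at v.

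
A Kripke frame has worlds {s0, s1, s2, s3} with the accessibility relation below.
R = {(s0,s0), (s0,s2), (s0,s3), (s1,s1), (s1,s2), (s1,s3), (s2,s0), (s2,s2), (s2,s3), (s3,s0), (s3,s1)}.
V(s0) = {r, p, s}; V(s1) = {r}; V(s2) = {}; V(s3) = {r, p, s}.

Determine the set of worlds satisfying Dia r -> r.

s0, s1, s3

Let φ = Dia r -> r. Evaluate φ at each world:
  s0 (successors {s0, s2, s3}): φ is true.
  s1 (successors {s1, s2, s3}): φ is true.
  s2 (successors {s0, s2, s3}): φ is false.
  s3 (successors {s0, s1}): φ is true.
For instance, at s3:
  At s3: Dia r is true, r is true, so Dia r -> r is true.
    At s3: Dia r requires r at some successor in {s0, s1}.
      r holds at s0, so Dia r is true at s3.
Satisfying worlds: {s0, s1, s3}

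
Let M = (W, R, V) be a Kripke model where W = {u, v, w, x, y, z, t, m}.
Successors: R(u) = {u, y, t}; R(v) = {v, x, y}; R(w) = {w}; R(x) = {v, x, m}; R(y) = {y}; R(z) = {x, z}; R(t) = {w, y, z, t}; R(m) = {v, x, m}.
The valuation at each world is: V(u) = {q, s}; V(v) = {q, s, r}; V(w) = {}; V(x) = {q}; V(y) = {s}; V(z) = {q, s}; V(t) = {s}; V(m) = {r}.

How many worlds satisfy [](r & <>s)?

Let φ = [](r & <>s). Evaluate φ at each world:
  u (successors {u, y, t}): φ is false.
  v (successors {v, x, y}): φ is false.
  w (successors {w}): φ is false.
  x (successors {v, x, m}): φ is false.
  y (successors {y}): φ is false.
  z (successors {x, z}): φ is false.
  t (successors {w, y, z, t}): φ is false.
  m (successors {v, x, m}): φ is false.
For instance, at w:
  At w: [](r & <>s) requires r & <>s at every successor {w}.
    r & <>s fails at w, so [](r & <>s) is false at w.
      At w: r is false, <>s is false, so r & <>s is false.
Satisfying worlds: none.

0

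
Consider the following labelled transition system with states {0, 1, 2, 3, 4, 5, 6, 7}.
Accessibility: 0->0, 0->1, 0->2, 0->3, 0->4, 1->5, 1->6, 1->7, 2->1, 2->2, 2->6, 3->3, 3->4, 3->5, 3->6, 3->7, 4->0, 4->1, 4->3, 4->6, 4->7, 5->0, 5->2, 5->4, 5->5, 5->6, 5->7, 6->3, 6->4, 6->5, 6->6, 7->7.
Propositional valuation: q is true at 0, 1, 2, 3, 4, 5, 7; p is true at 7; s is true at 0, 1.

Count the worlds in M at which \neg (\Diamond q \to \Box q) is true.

6

Recall that \Box ψ holds at a world iff ψ holds at every accessible world, and \Diamond ψ holds iff ψ holds at some accessible world.
Let φ = \neg (\Diamond q \to \Box q). Evaluate φ at each world:
  0 (successors {0, 1, 2, 3, 4}): φ is false.
  1 (successors {5, 6, 7}): φ is true.
  2 (successors {1, 2, 6}): φ is true.
  3 (successors {3, 4, 5, 6, 7}): φ is true.
  4 (successors {0, 1, 3, 6, 7}): φ is true.
  5 (successors {0, 2, 4, 5, 6, 7}): φ is true.
  6 (successors {3, 4, 5, 6}): φ is true.
  7 (successors {7}): φ is false.
For instance, at 4:
  At 4: \Diamond q \to \Box q is false, so \neg (\Diamond q \to \Box q) is true.
    At 4: \Diamond q is true, \Box q is false, so \Diamond q \to \Box q is false.
      At 4: \Diamond q requires q at some successor in {0, 1, 3, 6, 7}.
        q holds at 0, so \Diamond q is true at 4.
      At 4: \Box q requires q at every successor {0, 1, 3, 6, 7}.
        q fails at 6, so \Box q is false at 4.
Satisfying worlds: {1, 2, 3, 4, 5, 6}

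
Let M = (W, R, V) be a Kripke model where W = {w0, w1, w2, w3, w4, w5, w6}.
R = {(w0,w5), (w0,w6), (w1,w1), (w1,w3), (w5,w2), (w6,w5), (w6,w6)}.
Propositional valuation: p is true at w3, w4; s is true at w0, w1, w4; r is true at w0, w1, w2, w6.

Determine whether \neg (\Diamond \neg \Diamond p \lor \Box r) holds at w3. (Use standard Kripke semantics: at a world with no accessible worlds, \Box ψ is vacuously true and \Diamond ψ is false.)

No

At w3: \Diamond \neg \Diamond p \lor \Box r is true, so \neg (\Diamond \neg \Diamond p \lor \Box r) is false.
  At w3: \Diamond \neg \Diamond p is false, \Box r is true, so \Diamond \neg \Diamond p \lor \Box r is true.
    At w3: no accessible worlds, so \Diamond \neg \Diamond p is false.
    At w3: no accessible worlds, so \Box r holds vacuously.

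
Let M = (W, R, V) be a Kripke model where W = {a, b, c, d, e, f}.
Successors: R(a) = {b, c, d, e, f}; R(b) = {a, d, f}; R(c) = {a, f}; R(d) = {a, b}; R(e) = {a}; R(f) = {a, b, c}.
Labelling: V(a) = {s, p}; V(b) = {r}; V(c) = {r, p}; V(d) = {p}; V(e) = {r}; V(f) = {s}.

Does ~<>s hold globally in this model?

Recall that <>ψ holds at a world iff ψ holds at some accessible world.
Let φ = ~<>s. Evaluate φ at each world:
  a (successors {b, c, d, e, f}): φ is false.
  b (successors {a, d, f}): φ is false.
  c (successors {a, f}): φ is false.
  d (successors {a, b}): φ is false.
  e (successors {a}): φ is false.
  f (successors {a, b, c}): φ is false.
Detail at a (counterexample):
  At a: <>s is true, so ~<>s is false.
    At a: <>s requires s at some successor in {b, c, d, e, f}.
      s holds at f, so <>s is true at a.

No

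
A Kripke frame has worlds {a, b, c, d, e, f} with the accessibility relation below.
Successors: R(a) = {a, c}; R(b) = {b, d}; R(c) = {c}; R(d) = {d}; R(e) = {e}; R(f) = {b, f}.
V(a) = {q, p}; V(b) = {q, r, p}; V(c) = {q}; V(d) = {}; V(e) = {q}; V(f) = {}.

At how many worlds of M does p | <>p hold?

Let φ = p | <>p. Evaluate φ at each world:
  a (successors {a, c}): φ is true.
  b (successors {b, d}): φ is true.
  c (successors {c}): φ is false.
  d (successors {d}): φ is false.
  e (successors {e}): φ is false.
  f (successors {b, f}): φ is true.
For instance, at b:
  At b: p is true, <>p is true, so p | <>p is true.
    At b: <>p requires p at some successor in {b, d}.
      p holds at b, so <>p is true at b.
Satisfying worlds: {a, b, f}

3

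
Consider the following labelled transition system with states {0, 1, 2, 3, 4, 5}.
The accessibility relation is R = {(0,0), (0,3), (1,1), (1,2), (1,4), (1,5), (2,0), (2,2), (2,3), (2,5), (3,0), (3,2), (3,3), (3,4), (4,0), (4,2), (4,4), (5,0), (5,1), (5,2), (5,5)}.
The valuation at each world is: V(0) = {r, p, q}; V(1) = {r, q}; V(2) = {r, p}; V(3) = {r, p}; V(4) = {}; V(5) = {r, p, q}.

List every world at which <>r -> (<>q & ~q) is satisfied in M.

Let φ = <>r -> (<>q & ~q). Evaluate φ at each world:
  0 (successors {0, 3}): φ is false.
  1 (successors {1, 2, 4, 5}): φ is false.
  2 (successors {0, 2, 3, 5}): φ is true.
  3 (successors {0, 2, 3, 4}): φ is true.
  4 (successors {0, 2, 4}): φ is true.
  5 (successors {0, 1, 2, 5}): φ is false.
For instance, at 3:
  At 3: <>r is true, <>q & ~q is true, so <>r -> (<>q & ~q) is true.
    At 3: <>r requires r at some successor in {0, 2, 3, 4}.
      r holds at 0, so <>r is true at 3.
    At 3: <>q is true, ~q is true, so <>q & ~q is true.
      At 3: <>q requires q at some successor in {0, 2, 3, 4}.
        q holds at 0, so <>q is true at 3.
Satisfying worlds: {2, 3, 4}

2, 3, 4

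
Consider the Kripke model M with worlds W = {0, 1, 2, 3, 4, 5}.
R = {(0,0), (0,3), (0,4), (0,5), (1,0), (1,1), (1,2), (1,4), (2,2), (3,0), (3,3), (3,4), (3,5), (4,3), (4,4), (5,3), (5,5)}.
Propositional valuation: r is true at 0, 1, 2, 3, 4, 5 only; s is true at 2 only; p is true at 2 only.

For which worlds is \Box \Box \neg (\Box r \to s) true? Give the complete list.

Let φ = \Box \Box \neg (\Box r \to s). Evaluate φ at each world:
  0 (successors {0, 3, 4, 5}): φ is true.
  1 (successors {0, 1, 2, 4}): φ is false.
  2 (successors {2}): φ is false.
  3 (successors {0, 3, 4, 5}): φ is true.
  4 (successors {3, 4}): φ is true.
  5 (successors {3, 5}): φ is true.
For instance, at 3:
  At 3: \Box \Box \neg (\Box r \to s) requires \Box \neg (\Box r \to s) at every successor {0, 3, 4, 5}.
    At 0: \Box \neg (\Box r \to s) is true.
    At 3: \Box \neg (\Box r \to s) is true.
    At 4: \Box \neg (\Box r \to s) is true.
    At 5: \Box \neg (\Box r \to s) is true.
  So \Box \Box \neg (\Box r \to s) is true at 3.
Satisfying worlds: {0, 3, 4, 5}

0, 3, 4, 5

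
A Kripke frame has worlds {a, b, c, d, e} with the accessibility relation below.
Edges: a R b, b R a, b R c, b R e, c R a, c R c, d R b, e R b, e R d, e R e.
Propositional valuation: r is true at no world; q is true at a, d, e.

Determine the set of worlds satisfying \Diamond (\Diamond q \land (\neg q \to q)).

b, e

Let φ = \Diamond (\Diamond q \land (\neg q \to q)). Evaluate φ at each world:
  a (successors {b}): φ is false.
  b (successors {a, c, e}): φ is true.
  c (successors {a, c}): φ is false.
  d (successors {b}): φ is false.
  e (successors {b, d, e}): φ is true.
For instance, at d:
  At d: \Diamond (\Diamond q \land (\neg q \to q)) requires \Diamond q \land (\neg q \to q) at some successor in {b}.
    At b: \Diamond q \land (\neg q \to q) is false.
  So \Diamond (\Diamond q \land (\neg q \to q)) is false at d.
Satisfying worlds: {b, e}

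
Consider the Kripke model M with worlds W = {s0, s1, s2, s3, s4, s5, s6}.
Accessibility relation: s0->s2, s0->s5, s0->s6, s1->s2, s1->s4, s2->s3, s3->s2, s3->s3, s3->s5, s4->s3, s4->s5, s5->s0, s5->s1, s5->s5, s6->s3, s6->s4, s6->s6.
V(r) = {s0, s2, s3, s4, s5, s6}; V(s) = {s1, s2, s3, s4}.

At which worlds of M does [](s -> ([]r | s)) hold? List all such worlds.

s0, s1, s2, s3, s4, s5, s6

Let φ = [](s -> ([]r | s)). Evaluate φ at each world:
  s0 (successors {s2, s5, s6}): φ is true.
  s1 (successors {s2, s4}): φ is true.
  s2 (successors {s3}): φ is true.
  s3 (successors {s2, s3, s5}): φ is true.
  s4 (successors {s3, s5}): φ is true.
  s5 (successors {s0, s1, s5}): φ is true.
  s6 (successors {s3, s4, s6}): φ is true.
For instance, at s3:
  At s3: [](s -> ([]r | s)) requires s -> ([]r | s) at every successor {s2, s3, s5}.
      At s2: s is true, []r | s is true, so s -> ([]r | s) is true.
      At s3: s is true, []r | s is true, so s -> ([]r | s) is true.
      At s5: s is false, []r | s is false, so s -> ([]r | s) is true.
  So [](s -> ([]r | s)) is true at s3.
Satisfying worlds: {s0, s1, s2, s3, s4, s5, s6}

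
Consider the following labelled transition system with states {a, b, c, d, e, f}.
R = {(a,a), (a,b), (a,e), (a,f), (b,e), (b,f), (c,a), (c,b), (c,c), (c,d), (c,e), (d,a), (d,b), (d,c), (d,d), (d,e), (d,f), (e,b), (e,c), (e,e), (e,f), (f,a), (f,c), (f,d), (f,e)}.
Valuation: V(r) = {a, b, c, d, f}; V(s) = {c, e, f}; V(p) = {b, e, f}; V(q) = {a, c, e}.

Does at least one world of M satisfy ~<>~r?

No

Let φ = ~<>~r. Evaluate φ at each world:
  a (successors {a, b, e, f}): φ is false.
  b (successors {e, f}): φ is false.
  c (successors {a, b, c, d, e}): φ is false.
  d (successors {a, b, c, d, e, f}): φ is false.
  e (successors {b, c, e, f}): φ is false.
  f (successors {a, c, d, e}): φ is false.
For instance, at f:
  At f: <>~r is true, so ~<>~r is false.
    At f: <>~r requires ~r at some successor in {a, c, d, e}.
      ~r holds at e, so <>~r is true at f.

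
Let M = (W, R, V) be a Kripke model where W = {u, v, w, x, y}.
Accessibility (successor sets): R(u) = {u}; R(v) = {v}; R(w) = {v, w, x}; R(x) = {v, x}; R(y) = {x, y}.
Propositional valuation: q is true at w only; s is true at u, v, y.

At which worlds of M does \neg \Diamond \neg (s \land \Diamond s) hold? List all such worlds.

Recall that \Diamond ψ holds at a world iff ψ holds at some accessible world.
Let φ = \neg \Diamond \neg (s \land \Diamond s). Evaluate φ at each world:
  u (successors {u}): φ is true.
  v (successors {v}): φ is true.
  w (successors {v, w, x}): φ is false.
  x (successors {v, x}): φ is false.
  y (successors {x, y}): φ is false.
For instance, at u:
  At u: \Diamond \neg (s \land \Diamond s) is false, so \neg \Diamond \neg (s \land \Diamond s) is true.
    At u: \Diamond \neg (s \land \Diamond s) requires \neg (s \land \Diamond s) at some successor in {u}.
      At u: \neg (s \land \Diamond s) is false.
    So \Diamond \neg (s \land \Diamond s) is false at u.
Satisfying worlds: {u, v}

u, v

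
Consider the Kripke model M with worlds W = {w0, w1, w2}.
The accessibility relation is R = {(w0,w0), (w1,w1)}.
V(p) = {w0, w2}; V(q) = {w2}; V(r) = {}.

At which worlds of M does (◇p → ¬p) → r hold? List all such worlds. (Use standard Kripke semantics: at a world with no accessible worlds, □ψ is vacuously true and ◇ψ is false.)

Let φ = (◇p → ¬p) → r. Evaluate φ at each world:
  w0 (successors {w0}): φ is true.
  w1 (successors {w1}): φ is false.
  w2 (successors ∅): φ is false.
For instance, at w1:
  At w1: ◇p → ¬p is true, r is false, so (◇p → ¬p) → r is false.
    At w1: ◇p is false, ¬p is true, so ◇p → ¬p is true.
      At w1: ◇p requires p at some successor in {w1}.
        At w1: p is false.
      So ◇p is false at w1.
Satisfying worlds: {w0}

w0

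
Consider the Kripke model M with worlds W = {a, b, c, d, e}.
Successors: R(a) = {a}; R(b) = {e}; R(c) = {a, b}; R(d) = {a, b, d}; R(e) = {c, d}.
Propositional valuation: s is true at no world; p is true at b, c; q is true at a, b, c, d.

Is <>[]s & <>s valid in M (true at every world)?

No

Let φ = <>[]s & <>s. Evaluate φ at each world:
  a (successors {a}): φ is false.
  b (successors {e}): φ is false.
  c (successors {a, b}): φ is false.
  d (successors {a, b, d}): φ is false.
  e (successors {c, d}): φ is false.
Detail at a (counterexample):
  At a: <>[]s is false, <>s is false, so <>[]s & <>s is false.
    At a: <>[]s requires []s at some successor in {a}.
      At a: []s is false.
    So <>[]s is false at a.
    At a: <>s requires s at some successor in {a}.
      At a: s is false.
    So <>s is false at a.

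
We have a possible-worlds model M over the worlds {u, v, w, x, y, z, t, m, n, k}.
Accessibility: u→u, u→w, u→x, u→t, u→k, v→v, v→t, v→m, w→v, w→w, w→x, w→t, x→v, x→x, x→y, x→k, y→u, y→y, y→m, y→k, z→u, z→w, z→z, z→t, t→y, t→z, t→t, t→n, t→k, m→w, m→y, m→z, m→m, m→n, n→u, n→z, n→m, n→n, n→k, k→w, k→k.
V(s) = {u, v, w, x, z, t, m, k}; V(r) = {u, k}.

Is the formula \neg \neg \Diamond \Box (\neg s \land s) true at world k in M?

At k: \neg \Diamond \Box (\neg s \land s) is true, so \neg \neg \Diamond \Box (\neg s \land s) is false.
  At k: \Diamond \Box (\neg s \land s) is false, so \neg \Diamond \Box (\neg s \land s) is true.
    At k: \Diamond \Box (\neg s \land s) requires \Box (\neg s \land s) at some successor in {w, k}.
      At w: \Box (\neg s \land s) is false.
      At k: \Box (\neg s \land s) is false.
    So \Diamond \Box (\neg s \land s) is false at k.

No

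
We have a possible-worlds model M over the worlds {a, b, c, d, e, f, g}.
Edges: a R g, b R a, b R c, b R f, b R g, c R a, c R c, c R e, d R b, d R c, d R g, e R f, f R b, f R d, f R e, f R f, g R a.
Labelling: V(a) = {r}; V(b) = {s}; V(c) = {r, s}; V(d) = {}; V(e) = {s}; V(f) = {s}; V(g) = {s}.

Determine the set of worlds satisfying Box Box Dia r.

Recall that Box ψ holds at a world iff ψ holds at every accessible world, and Dia ψ holds iff ψ holds at some accessible world.
Let φ = Box Box Dia r. Evaluate φ at each world:
  a (successors {g}): φ is false.
  b (successors {a, c, f, g}): φ is false.
  c (successors {a, c, e}): φ is false.
  d (successors {b, c, g}): φ is false.
  e (successors {f}): φ is false.
  f (successors {b, d, e, f}): φ is false.
  g (successors {a}): φ is true.
For instance, at b:
  At b: Box Box Dia r requires Box Dia r at every successor {a, c, f, g}.
    Box Dia r fails at c, so Box Box Dia r is false at b.
      At c: Box Dia r requires Dia r at every successor {a, c, e}.
        Dia r fails at a, so Box Dia r is false at c.
Satisfying worlds: {g}

g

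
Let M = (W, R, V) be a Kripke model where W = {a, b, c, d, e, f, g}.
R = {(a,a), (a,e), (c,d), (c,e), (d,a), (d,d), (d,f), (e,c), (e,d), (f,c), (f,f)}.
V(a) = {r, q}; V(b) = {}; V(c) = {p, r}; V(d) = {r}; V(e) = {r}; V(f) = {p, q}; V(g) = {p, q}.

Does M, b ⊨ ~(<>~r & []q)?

At b: <>~r & []q is false, so ~(<>~r & []q) is true.
  At b: <>~r is false, []q is true, so <>~r & []q is false.
    At b: no accessible worlds, so <>~r is false.
    At b: no accessible worlds, so []q holds vacuously.

Yes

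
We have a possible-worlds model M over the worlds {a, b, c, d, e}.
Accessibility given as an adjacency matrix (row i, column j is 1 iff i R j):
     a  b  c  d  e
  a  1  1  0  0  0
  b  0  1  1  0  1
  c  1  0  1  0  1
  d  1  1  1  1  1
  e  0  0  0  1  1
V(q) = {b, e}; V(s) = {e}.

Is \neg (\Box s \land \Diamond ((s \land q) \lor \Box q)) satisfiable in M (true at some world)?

Let φ = \neg (\Box s \land \Diamond ((s \land q) \lor \Box q)). Evaluate φ at each world:
  a (successors {a, b}): φ is true.
  b (successors {b, c, e}): φ is true.
  c (successors {a, c, e}): φ is true.
  d (successors {a, b, c, d, e}): φ is true.
  e (successors {d, e}): φ is true.
Detail at a (witness):
  At a: \Box s \land \Diamond ((s \land q) \lor \Box q) is false, so \neg (\Box s \land \Diamond ((s \land q) \lor \Box q)) is true.
    At a: \Box s is false, \Diamond ((s \land q) \lor \Box q) is false, so \Box s \land \Diamond ((s \land q) \lor \Box q) is false.
      At a: \Box s requires s at every successor {a, b}.
        s fails at a, so \Box s is false at a.
      At a: \Diamond ((s \land q) \lor \Box q) requires (s \land q) \lor \Box q at some successor in {a, b}.
        At a: (s \land q) \lor \Box q is false.
        At b: (s \land q) \lor \Box q is false.
      So \Diamond ((s \land q) \lor \Box q) is false at a.

Yes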